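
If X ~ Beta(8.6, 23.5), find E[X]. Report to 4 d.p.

The Beta mean is α/(α+β) = 8.6/(8.6+23.5) = 0.2679.

0.2679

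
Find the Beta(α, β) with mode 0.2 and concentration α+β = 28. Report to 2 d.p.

α = 6.20, β = 21.80

Mode = (α−1)/(κ−2) with κ = α+β, so α−1 = 0.2·26 = 5.20.
α = 6.20; β = κ − α = 21.80.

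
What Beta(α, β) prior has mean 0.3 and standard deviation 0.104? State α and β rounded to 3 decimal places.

First σ² = 0.010816. Setting α = μn, β = (1−μ)n with n = α+β,
μ(1−μ)/(n+1) = 0.010816 ⇒ n+1 = 0.21/0.010816 = 19.4157 ⇒ n = 18.4157.
Hence α = 0.3×18.4157 = 5.525, β = 0.7×18.4157 = 12.891.

α = 5.525, β = 12.891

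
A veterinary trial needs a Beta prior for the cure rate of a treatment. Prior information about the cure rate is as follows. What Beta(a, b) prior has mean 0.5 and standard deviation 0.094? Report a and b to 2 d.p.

a = 13.65, b = 13.65

First σ² = 0.008836. Setting a = μn, b = (1−μ)n with n = a+b,
μ(1−μ)/(n+1) = 0.008836 ⇒ n+1 = 0.25/0.008836 = 28.2933 ⇒ n = 27.2933.
Hence a = 0.5×27.2933 = 13.65, b = 0.5×27.2933 = 13.65.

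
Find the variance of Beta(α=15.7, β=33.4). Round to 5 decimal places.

Var = αβ/[(α+β)²(α+β+1)] = (15.7×33.4)/(49.1²×50.1) = 524.38/120781.581 = 0.00434.

0.00434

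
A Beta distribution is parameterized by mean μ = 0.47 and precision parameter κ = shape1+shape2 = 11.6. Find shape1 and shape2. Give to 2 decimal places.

shape1 = 5.45, shape2 = 6.15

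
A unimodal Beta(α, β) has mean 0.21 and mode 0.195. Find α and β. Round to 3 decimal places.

Let s = α+β. Mean gives α = μs = 0.21s; mode gives (α−1)/(s−2) = 0.195.
Substituting: 0.21s − 1 = 0.195(s−2) = 0.195s − 0.390, so 0.015s = 0.610 and s = 40.6667.
Then α = 0.21×40.6667 = 8.540 and β = s−α = 32.127.

α = 8.540, β = 32.127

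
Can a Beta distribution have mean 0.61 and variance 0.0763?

Yes

A Beta with mean μ has variance μ(1−μ)/(α+β+1) < μ(1−μ).
Here μ(1−μ) = 0.61×0.39 = 0.2379, and 0.0763 < 0.2379.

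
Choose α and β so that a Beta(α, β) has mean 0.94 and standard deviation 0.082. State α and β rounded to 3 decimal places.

σ² = 0.082² = 0.006724.
With s = α+β, Var = μ(1−μ)/(s+1), so s+1 = (0.94×0.06)/0.006724 = 8.3879 and s = 7.3879.
α = μs = 6.945, β = (1−μ)s = 0.443.

α = 6.945, β = 0.443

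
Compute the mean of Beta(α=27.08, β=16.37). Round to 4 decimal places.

The Beta mean is α/(α+β) = 27.08/(27.08+16.37) = 0.6232.

0.6232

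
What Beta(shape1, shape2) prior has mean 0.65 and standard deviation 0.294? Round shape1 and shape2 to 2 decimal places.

shape1 = 1.06, shape2 = 0.57

First σ² = 0.086436. Setting shape1 = μn, shape2 = (1−μ)n with n = shape1+shape2,
μ(1−μ)/(n+1) = 0.086436 ⇒ n+1 = 0.2275/0.086436 = 2.6320 ⇒ n = 1.6320.
Hence shape1 = 0.65×1.6320 = 1.06, shape2 = 0.35×1.6320 = 0.57.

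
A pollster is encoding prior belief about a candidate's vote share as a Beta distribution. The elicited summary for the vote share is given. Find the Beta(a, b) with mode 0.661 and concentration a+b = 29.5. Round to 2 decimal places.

a = 19.18, b = 10.32

For a,b>1 the mode is (a−1)/(a+b−2), so a = mode·(κ−2)+1 = 0.661×27.5+1 = 19.18.
And b = (1−mode)·(κ−2)+1 = 0.339×27.5+1 = 10.32.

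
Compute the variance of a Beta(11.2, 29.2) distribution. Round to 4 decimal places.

0.0048

α+β = 40.4 and αβ = 327.04, so Var = αβ/[(α+β)²(α+β+1)] = 327.04/67571.424 = 0.0048.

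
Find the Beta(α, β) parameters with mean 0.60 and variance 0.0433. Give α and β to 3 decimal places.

Let s = α+β. The Beta variance is μ(1−μ)/(s+1).
So s+1 = μ(1−μ)/σ² = (0.60×0.40)/0.0433 = 0.2400/0.0433 = 5.5427, giving s = 4.5427.
Then α = μs = 0.60×4.5427 = 2.726 and β = (1−μ)s = 0.40×4.5427 = 1.817.

α = 2.726, β = 1.817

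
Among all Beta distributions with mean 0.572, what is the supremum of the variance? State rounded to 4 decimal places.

For fixed mean μ the Beta variance is μ(1−μ)/(α+β+1), increasing as α+β decreases.
Its least upper bound (not attained) is μ(1−μ) = 0.572·0.428 = 0.2448.

0.2448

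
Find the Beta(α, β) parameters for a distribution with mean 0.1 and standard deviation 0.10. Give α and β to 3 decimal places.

α = 0.800, β = 7.200

First σ² = 0.0100. Setting α = μn, β = (1−μ)n with n = α+β,
μ(1−μ)/(n+1) = 0.0100 ⇒ n+1 = 0.09/0.0100 = 9.0000 ⇒ n = 8.0000.
Hence α = 0.1×8.0000 = 0.800, β = 0.9×8.0000 = 7.200.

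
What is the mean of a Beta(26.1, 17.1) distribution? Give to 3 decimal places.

0.604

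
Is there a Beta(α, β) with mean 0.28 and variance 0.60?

No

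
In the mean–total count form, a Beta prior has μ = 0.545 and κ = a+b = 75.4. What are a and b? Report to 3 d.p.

a = 41.093, b = 34.307

a = μκ = 0.545×75.4 = 41.093 and b = (1−μ)κ = 0.455×75.4 = 34.307.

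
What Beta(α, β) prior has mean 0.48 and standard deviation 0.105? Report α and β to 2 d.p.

Variance = 0.105² = 0.011025. The moment-matching identity α+β = μ(1−μ)/Var − 1 gives
α+β = 0.2496/0.011025 − 1 = 21.6395, so α = μ·21.6395 = 10.39 and β = (1−μ)·21.6395 = 11.25.

α = 10.39, β = 11.25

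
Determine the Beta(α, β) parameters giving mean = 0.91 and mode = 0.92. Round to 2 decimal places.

With s = α+β: μ = α/s and mode = (α−1)/(s−2). Eliminating α = μs,
μs − 1 = m(s−2) ⇒ s(μ−m) = 1−2m ⇒ s = -0.84/-0.01 = 84.0000.
So α = μs = 76.44, β = (1−μ)s = 7.56.

α = 76.44, β = 7.56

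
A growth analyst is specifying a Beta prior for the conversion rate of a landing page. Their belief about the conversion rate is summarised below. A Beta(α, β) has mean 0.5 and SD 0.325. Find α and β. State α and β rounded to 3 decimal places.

α = 0.683, β = 0.683

σ² = 0.325² = 0.105625.
With s = α+β, Var = μ(1−μ)/(s+1), so s+1 = (0.5×0.5)/0.105625 = 2.3669 and s = 1.3669.
α = μs = 0.683, β = (1−μ)s = 0.683.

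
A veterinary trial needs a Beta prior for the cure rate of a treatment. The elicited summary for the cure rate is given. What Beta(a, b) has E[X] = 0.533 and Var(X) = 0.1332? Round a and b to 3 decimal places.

By moment matching, a+b = μ(1−μ)/σ² − 1 = (0.533·0.467)/0.1332 − 1 = 1.8687 − 1 = 0.8687.
Since a/(a+b) = μ, a = 0.533·0.8687 = 0.463 and b = 0.467·0.8687 = 0.406.

a = 0.463, b = 0.406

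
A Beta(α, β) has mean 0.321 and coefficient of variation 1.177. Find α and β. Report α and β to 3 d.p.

σ = CV·μ = 1.177×0.321 = 0.37782, so σ² = 0.142746.
s+1 = μ(1−μ)/σ² = 0.217959/0.142746 = 1.5269, so s = α+β = 0.5269.
α = μs = 0.169, β = (1−μ)s = 0.358.

α = 0.169, β = 0.358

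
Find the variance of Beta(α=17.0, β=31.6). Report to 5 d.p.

α+β = 48.6 and αβ = 537.20, so Var = αβ/[(α+β)²(α+β+1)] = 537.20/117153.216 = 0.00459.

0.00459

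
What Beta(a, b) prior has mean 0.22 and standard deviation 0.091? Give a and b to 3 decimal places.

σ² = 0.091² = 0.008281.
With s = a+b, Var = μ(1−μ)/(s+1), so s+1 = (0.22×0.78)/0.008281 = 20.7221 and s = 19.7221.
a = μs = 4.339, b = (1−μ)s = 15.383.

a = 4.339, b = 15.383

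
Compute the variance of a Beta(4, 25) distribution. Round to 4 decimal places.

α+β = 29 and αβ = 100, so Var = αβ/[(α+β)²(α+β+1)] = 100/25230 = 0.0040.

0.0040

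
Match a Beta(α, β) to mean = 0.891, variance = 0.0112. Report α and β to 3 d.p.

By moment matching, α+β = μ(1−μ)/σ² − 1 = (0.891·0.109)/0.0112 − 1 = 8.6713 − 1 = 7.6713.
Since α/(α+β) = μ, α = 0.891·7.6713 = 6.835 and β = 0.109·7.6713 = 0.836.

α = 6.835, β = 0.836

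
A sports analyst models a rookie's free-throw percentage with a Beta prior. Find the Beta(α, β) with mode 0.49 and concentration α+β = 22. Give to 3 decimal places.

α = 10.800, β = 11.200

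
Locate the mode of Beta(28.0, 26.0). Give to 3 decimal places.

With α,β > 1, mode = (α−1)/(α+β−2) = 27.0/52.0 = 0.519.

0.519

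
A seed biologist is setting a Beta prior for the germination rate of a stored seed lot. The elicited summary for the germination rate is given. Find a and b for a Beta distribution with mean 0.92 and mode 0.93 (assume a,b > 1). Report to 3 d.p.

a = 79.120, b = 6.880

With s = a+b: μ = a/s and mode = (a−1)/(s−2). Eliminating a = μs,
μs − 1 = m(s−2) ⇒ s(μ−m) = 1−2m ⇒ s = -0.86/-0.01 = 86.0000.
So a = μs = 79.120, b = (1−μ)s = 6.880.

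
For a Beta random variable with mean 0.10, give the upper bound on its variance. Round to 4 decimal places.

For fixed mean μ the Beta variance is μ(1−μ)/(α+β+1), increasing as α+β decreases.
Its least upper bound (not attained) is μ(1−μ) = 0.10·0.90 = 0.0900.

0.0900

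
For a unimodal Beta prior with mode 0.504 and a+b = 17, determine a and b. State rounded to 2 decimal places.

a = 8.56, b = 8.44

For a,b>1 the mode is (a−1)/(a+b−2), so a = mode·(κ−2)+1 = 0.504×15+1 = 8.56.
And b = (1−mode)·(κ−2)+1 = 0.496×15+1 = 8.44.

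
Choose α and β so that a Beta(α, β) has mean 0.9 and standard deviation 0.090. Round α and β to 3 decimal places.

α = 9.100, β = 1.011

σ² = 0.090² = 0.008100.
With s = α+β, Var = μ(1−μ)/(s+1), so s+1 = (0.9×0.1)/0.008100 = 11.1111 and s = 10.1111.
α = μs = 9.100, β = (1−μ)s = 1.011.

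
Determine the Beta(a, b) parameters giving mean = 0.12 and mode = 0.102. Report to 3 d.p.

a = 5.307, b = 38.916

Let s = a+b. Mean gives a = μs = 0.12s; mode gives (a−1)/(s−2) = 0.102.
Substituting: 0.12s − 1 = 0.102(s−2) = 0.102s − 0.204, so 0.018s = 0.796 and s = 44.2222.
Then a = 0.12×44.2222 = 5.307 and b = s−a = 38.916.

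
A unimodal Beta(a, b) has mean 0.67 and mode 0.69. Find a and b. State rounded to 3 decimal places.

a = 12.730, b = 6.270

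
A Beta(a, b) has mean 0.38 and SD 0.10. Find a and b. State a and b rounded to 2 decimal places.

a = 8.57, b = 13.99

Variance = 0.10² = 0.0100. The moment-matching identity a+b = μ(1−μ)/Var − 1 gives
a+b = 0.2356/0.0100 − 1 = 22.5600, so a = μ·22.5600 = 8.57 and b = (1−μ)·22.5600 = 13.99.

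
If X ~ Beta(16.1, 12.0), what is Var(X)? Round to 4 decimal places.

0.0084

α+β = 28.1 and αβ = 193.20, so Var = αβ/[(α+β)²(α+β+1)] = 193.20/22977.651 = 0.0084.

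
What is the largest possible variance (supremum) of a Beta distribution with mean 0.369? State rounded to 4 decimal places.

0.2328

Var = μ(1−μ)/(α+β+1), which approaches μ(1−μ) as α+β → 0.
So the supremum is μ(1−μ) = 0.369×0.631 = 0.2328.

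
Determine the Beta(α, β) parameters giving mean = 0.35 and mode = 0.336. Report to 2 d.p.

α = 8.20, β = 15.23

Let s = α+β. Mean gives α = μs = 0.35s; mode gives (α−1)/(s−2) = 0.336.
Substituting: 0.35s − 1 = 0.336(s−2) = 0.336s − 0.672, so 0.014s = 0.328 and s = 23.4286.
Then α = 0.35×23.4286 = 8.20 and β = s−α = 15.23.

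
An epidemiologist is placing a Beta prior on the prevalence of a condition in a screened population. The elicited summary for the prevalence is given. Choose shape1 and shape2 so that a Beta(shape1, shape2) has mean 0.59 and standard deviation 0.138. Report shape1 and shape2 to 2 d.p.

shape1 = 6.90, shape2 = 4.80

First σ² = 0.019044. Setting shape1 = μn, shape2 = (1−μ)n with n = shape1+shape2,
μ(1−μ)/(n+1) = 0.019044 ⇒ n+1 = 0.2419/0.019044 = 12.7022 ⇒ n = 11.7022.
Hence shape1 = 0.59×11.7022 = 6.90, shape2 = 0.41×11.7022 = 4.80.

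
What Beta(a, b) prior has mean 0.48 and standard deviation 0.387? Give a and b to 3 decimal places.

a = 0.320, b = 0.347

First σ² = 0.149769. Setting a = μn, b = (1−μ)n with n = a+b,
μ(1−μ)/(n+1) = 0.149769 ⇒ n+1 = 0.2496/0.149769 = 1.6666 ⇒ n = 0.6666.
Hence a = 0.48×0.6666 = 0.320, b = 0.52×0.6666 = 0.347.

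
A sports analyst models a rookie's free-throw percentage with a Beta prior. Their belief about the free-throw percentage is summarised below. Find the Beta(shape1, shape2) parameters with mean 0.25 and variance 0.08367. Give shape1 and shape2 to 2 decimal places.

Write ν = shape1+shape2; then shape1 = μν and Var = μ(1−μ)/(ν+1).
ν = μ(1−μ)/Var − 1 = 0.1875/0.08367 − 1 = 1.2409.
shape1 = 0.25·1.2409 = 0.31, shape2 = 0.75·1.2409 = 0.93.

shape1 = 0.31, shape2 = 0.93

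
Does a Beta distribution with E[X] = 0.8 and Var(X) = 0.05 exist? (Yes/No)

A Beta with mean μ has variance μ(1−μ)/(α+β+1) < μ(1−μ).
Here μ(1−μ) = 0.8×0.2 = 0.16, and 0.05 < 0.16.

Yes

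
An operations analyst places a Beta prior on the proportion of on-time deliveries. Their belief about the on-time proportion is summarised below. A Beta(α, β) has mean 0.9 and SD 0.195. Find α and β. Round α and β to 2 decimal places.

σ² = 0.195² = 0.038025.
With s = α+β, Var = μ(1−μ)/(s+1), so s+1 = (0.9×0.1)/0.038025 = 2.3669 and s = 1.3669.
α = μs = 1.23, β = (1−μ)s = 0.14.

α = 1.23, β = 0.14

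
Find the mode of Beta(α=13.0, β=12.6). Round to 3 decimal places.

0.508

With α,β > 1, mode = (α−1)/(α+β−2) = 12.0/23.6 = 0.508.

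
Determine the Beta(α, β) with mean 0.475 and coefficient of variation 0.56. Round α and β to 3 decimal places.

Var = (CV·μ)² = (0.56×0.475)² = 0.070756.
α+β = μ(1−μ)/Var − 1 = 0.249375/0.070756 − 1 = 2.5244.
Thus α = 0.475·2.5244 = 1.199 and β = 0.525·2.5244 = 1.325.

α = 1.199, β = 1.325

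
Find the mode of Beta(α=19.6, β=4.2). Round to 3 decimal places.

0.853

The density x^(α−1)(1−x)^(β−1) is maximised at (α−1)/(α+β−2) = 18.6/21.8 = 0.853.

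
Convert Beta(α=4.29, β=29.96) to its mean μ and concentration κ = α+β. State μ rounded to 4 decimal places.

μ = 0.1253, κ = 34.25

κ = α+β = 4.29+29.96 = 34.25; μ = α/κ = 4.29/34.25 = 0.1253.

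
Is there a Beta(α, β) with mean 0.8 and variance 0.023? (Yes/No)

Yes

The Beta variance bound is σ² < μ(1−μ).
Here μ(1−μ) = 0.8×0.2 = 0.16, and 0.023 < 0.16.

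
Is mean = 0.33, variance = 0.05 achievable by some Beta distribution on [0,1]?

Yes

The Beta variance bound is σ² < μ(1−μ).
Here μ(1−μ) = 0.33×0.67 = 0.2211, and 0.05 < 0.2211.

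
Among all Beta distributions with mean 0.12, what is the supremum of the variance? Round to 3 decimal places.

Var = μ(1−μ)/(α+β+1), which approaches μ(1−μ) as α+β → 0.
So the supremum is μ(1−μ) = 0.12×0.88 = 0.106.

0.106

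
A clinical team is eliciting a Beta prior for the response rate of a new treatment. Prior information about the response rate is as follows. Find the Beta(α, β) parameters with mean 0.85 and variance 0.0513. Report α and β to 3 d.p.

α = 1.263, β = 0.223

By moment matching, α+β = μ(1−μ)/σ² − 1 = (0.85·0.15)/0.0513 − 1 = 2.4854 − 1 = 1.4854.
Since α/(α+β) = μ, α = 0.85·1.4854 = 1.263 and β = 0.15·1.4854 = 0.223.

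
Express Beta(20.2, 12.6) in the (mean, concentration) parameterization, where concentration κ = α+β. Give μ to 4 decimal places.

κ = α+β = 20.2+12.6 = 32.8; μ = α/κ = 20.2/32.8 = 0.6159.

μ = 0.6159, κ = 32.8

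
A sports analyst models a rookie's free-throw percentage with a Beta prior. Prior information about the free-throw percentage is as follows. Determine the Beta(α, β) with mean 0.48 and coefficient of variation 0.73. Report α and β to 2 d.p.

Var = (CV·μ)² = (0.73×0.48)² = 0.122780.
α+β = μ(1−μ)/Var − 1 = 0.2496/0.122780 − 1 = 1.0329.
Thus α = 0.48·1.0329 = 0.50 and β = 0.52·1.0329 = 0.54.

α = 0.50, β = 0.54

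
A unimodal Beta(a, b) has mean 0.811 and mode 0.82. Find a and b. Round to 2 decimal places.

a = 57.67, b = 13.44

With s = a+b: μ = a/s and mode = (a−1)/(s−2). Eliminating a = μs,
μs − 1 = m(s−2) ⇒ s(μ−m) = 1−2m ⇒ s = -0.64/-0.009 = 71.1111.
So a = μs = 57.67, b = (1−μ)s = 13.44.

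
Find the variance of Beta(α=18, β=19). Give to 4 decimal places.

0.0066

α+β = 37 and αβ = 342, so Var = αβ/[(α+β)²(α+β+1)] = 342/52022 = 0.0066.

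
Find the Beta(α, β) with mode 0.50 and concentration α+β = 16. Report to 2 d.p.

For α,β>1 the mode is (α−1)/(α+β−2), so α = mode·(κ−2)+1 = 0.50×14+1 = 8.00.
And β = (1−mode)·(κ−2)+1 = 0.50×14+1 = 8.00.

α = 8.00, β = 8.00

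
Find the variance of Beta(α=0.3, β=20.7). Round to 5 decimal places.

α+β = 21.0 and αβ = 6.21, so Var = αβ/[(α+β)²(α+β+1)] = 6.21/9702.000 = 0.00064.

0.00064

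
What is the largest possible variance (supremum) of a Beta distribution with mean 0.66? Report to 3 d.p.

0.224

For fixed mean μ the Beta variance is μ(1−μ)/(α+β+1), increasing as α+β decreases.
Its least upper bound (not attained) is μ(1−μ) = 0.66·0.34 = 0.224.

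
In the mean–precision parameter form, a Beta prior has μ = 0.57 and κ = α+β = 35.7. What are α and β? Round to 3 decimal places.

α = 20.349, β = 15.351

α = μκ = 0.57×35.7 = 20.349 and β = (1−μ)κ = 0.43×35.7 = 15.351.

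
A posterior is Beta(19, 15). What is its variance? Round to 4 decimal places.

μ = 19/34 = 0.558824; Var = μ(1−μ)/(α+β+1) = 0.2465398/35 = 0.0070.

0.0070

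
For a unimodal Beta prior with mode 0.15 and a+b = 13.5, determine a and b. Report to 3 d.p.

Mode = (a−1)/(κ−2) with κ = a+b, so a−1 = 0.15·11.5 = 1.725.
a = 2.725; b = κ − a = 10.775.

a = 2.725, b = 10.775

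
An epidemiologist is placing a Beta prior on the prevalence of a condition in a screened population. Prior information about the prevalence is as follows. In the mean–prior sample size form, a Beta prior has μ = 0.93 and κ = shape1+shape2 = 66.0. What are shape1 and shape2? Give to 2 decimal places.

Split κ in proportion μ : (1−μ): shape1 = 0.93·66.0 = 61.38, shape2 = 66.0 − 61.38 = 4.62.

shape1 = 61.38, shape2 = 4.62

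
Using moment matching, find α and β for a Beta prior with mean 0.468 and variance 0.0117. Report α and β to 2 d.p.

α = 9.49, β = 10.79

Write ν = α+β; then α = μν and Var = μ(1−μ)/(ν+1).
ν = μ(1−μ)/Var − 1 = 0.248976/0.0117 − 1 = 20.2800.
α = 0.468·20.2800 = 9.49, β = 0.532·20.2800 = 10.79.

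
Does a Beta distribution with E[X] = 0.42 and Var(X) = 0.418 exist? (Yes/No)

For any Beta, Var(X) < E[X]·(1−E[X]).
Here μ(1−μ) = 0.42×0.58 = 0.2436, and 0.418 ≥ 0.2436.

No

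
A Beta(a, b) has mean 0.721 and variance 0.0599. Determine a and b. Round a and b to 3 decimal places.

Write ν = a+b; then a = μν and Var = μ(1−μ)/(ν+1).
ν = μ(1−μ)/Var − 1 = 0.201159/0.0599 − 1 = 2.3582.
a = 0.721·2.3582 = 1.700, b = 0.279·2.3582 = 0.658.

a = 1.700, b = 0.658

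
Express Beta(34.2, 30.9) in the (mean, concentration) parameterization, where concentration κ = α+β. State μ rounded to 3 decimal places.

κ = α+β = 34.2+30.9 = 65.1; μ = α/κ = 34.2/65.1 = 0.525.

μ = 0.525, κ = 65.1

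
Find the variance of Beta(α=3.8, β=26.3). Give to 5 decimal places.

α+β = 30.1 and αβ = 99.94, so Var = αβ/[(α+β)²(α+β+1)] = 99.94/28176.911 = 0.00355.

0.00355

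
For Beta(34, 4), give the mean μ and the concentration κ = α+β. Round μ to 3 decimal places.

μ = 0.895, κ = 38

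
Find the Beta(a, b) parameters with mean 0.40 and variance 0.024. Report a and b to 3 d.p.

a = 3.600, b = 5.400

By moment matching, a+b = μ(1−μ)/σ² − 1 = (0.40·0.60)/0.024 − 1 = 10.0000 − 1 = 9.0000.
Since a/(a+b) = μ, a = 0.40·9.0000 = 3.600 and b = 0.60·9.0000 = 5.400.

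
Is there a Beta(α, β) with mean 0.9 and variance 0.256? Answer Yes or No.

For any Beta, Var(X) < E[X]·(1−E[X]).
Here μ(1−μ) = 0.9×0.1 = 0.09, and 0.256 ≥ 0.09.

No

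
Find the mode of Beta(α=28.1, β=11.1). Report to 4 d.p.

0.7285

The density x^(α−1)(1−x)^(β−1) is maximised at (α−1)/(α+β−2) = 27.1/37.2 = 0.7285.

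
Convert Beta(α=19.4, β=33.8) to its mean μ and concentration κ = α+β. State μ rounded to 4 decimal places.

μ = 0.3647, κ = 53.2

κ = α+β = 19.4+33.8 = 53.2; μ = α/κ = 19.4/53.2 = 0.3647.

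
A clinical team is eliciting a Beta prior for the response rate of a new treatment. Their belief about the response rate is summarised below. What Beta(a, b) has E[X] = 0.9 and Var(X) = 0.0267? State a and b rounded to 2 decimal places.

a = 2.13, b = 0.24

By moment matching, a+b = μ(1−μ)/σ² − 1 = (0.9·0.1)/0.0267 − 1 = 3.3708 − 1 = 2.3708.
Since a/(a+b) = μ, a = 0.9·2.3708 = 2.13 and b = 0.1·2.3708 = 0.24.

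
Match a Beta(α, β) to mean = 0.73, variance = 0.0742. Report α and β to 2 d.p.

Write ν = α+β; then α = μν and Var = μ(1−μ)/(ν+1).
ν = μ(1−μ)/Var − 1 = 0.1971/0.0742 − 1 = 1.6563.
α = 0.73·1.6563 = 1.21, β = 0.27·1.6563 = 0.45.

α = 1.21, β = 0.45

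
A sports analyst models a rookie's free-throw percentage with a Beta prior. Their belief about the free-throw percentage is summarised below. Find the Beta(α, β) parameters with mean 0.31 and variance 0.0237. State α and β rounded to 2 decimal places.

α = 2.49, β = 5.54

Write ν = α+β; then α = μν and Var = μ(1−μ)/(ν+1).
ν = μ(1−μ)/Var − 1 = 0.2139/0.0237 − 1 = 8.0253.
α = 0.31·8.0253 = 2.49, β = 0.69·8.0253 = 5.54.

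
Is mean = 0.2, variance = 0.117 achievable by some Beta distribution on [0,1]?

Yes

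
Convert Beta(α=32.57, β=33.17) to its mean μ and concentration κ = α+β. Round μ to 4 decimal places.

μ = 0.4954, κ = 65.74

κ = α+β = 32.57+33.17 = 65.74; μ = α/κ = 32.57/65.74 = 0.4954.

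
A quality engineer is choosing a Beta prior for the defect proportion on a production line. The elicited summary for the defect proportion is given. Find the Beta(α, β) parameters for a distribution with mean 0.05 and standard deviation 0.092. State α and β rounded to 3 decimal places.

σ² = 0.092² = 0.008464.
With s = α+β, Var = μ(1−μ)/(s+1), so s+1 = (0.05×0.95)/0.008464 = 5.6120 and s = 4.6120.
α = μs = 0.231, β = (1−μ)s = 4.381.

α = 0.231, β = 4.381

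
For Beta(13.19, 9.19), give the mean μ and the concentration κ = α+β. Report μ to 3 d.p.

μ = 0.589, κ = 22.38

κ = α+β = 13.19+9.19 = 22.38; μ = α/κ = 13.19/22.38 = 0.589.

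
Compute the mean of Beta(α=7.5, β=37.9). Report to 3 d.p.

0.165

The Beta mean is α/(α+β) = 7.5/(7.5+37.9) = 0.165.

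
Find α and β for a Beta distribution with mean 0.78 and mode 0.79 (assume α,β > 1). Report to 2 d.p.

α = 45.24, β = 12.76

Let s = α+β. Mean gives α = μs = 0.78s; mode gives (α−1)/(s−2) = 0.79.
Substituting: 0.78s − 1 = 0.79(s−2) = 0.79s − 1.58, so -0.01s = -0.58 and s = 58.0000.
Then α = 0.78×58.0000 = 45.24 and β = s−α = 12.76.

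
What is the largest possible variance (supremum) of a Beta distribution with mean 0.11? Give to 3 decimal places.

0.098

For fixed mean μ the Beta variance is μ(1−μ)/(α+β+1), increasing as α+β decreases.
Its least upper bound (not attained) is μ(1−μ) = 0.11·0.89 = 0.098.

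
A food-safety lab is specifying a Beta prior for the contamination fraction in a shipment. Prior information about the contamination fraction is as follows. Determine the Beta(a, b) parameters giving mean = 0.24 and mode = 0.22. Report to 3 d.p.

With s = a+b: μ = a/s and mode = (a−1)/(s−2). Eliminating a = μs,
μs − 1 = m(s−2) ⇒ s(μ−m) = 1−2m ⇒ s = 0.56/0.02 = 28.0000.
So a = μs = 6.720, b = (1−μ)s = 21.280.

a = 6.720, b = 21.280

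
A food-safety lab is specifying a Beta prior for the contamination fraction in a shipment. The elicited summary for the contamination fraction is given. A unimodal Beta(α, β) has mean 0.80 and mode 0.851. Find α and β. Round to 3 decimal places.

Let s = α+β. Mean gives α = μs = 0.80s; mode gives (α−1)/(s−2) = 0.851.
Substituting: 0.80s − 1 = 0.851(s−2) = 0.851s − 1.702, so -0.051s = -0.702 and s = 13.7647.
Then α = 0.80×13.7647 = 11.012 and β = s−α = 2.753.

α = 11.012, β = 2.753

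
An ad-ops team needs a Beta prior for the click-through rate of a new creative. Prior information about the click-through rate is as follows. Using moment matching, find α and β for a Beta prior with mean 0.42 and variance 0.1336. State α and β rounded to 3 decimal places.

α = 0.346, β = 0.478

Write ν = α+β; then α = μν and Var = μ(1−μ)/(ν+1).
ν = μ(1−μ)/Var − 1 = 0.2436/0.1336 − 1 = 0.8234.
α = 0.42·0.8234 = 0.346, β = 0.58·0.8234 = 0.478.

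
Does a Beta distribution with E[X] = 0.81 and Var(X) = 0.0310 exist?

Yes

For any Beta, Var(X) < E[X]·(1−E[X]).
Here μ(1−μ) = 0.81×0.19 = 0.1539, and 0.0310 < 0.1539.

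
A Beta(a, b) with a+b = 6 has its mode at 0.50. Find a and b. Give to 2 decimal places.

a = 3.00, b = 3.00

For a,b>1 the mode is (a−1)/(a+b−2), so a = mode·(κ−2)+1 = 0.50×4+1 = 3.00.
And b = (1−mode)·(κ−2)+1 = 0.50×4+1 = 3.00.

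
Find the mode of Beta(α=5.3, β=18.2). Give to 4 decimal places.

With α,β > 1, mode = (α−1)/(α+β−2) = 4.3/21.5 = 0.2000.

0.2000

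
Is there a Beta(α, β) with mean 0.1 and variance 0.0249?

Yes

The Beta variance bound is σ² < μ(1−μ).
Here μ(1−μ) = 0.1×0.9 = 0.09, and 0.0249 < 0.09.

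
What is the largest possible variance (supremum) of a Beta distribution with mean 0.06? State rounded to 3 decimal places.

0.056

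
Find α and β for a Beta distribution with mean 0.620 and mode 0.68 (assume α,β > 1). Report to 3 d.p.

α = 3.720, β = 2.280

Let s = α+β. Mean gives α = μs = 0.620s; mode gives (α−1)/(s−2) = 0.68.
Substituting: 0.620s − 1 = 0.68(s−2) = 0.68s − 1.36, so -0.060s = -0.36 and s = 6.0000.
Then α = 0.620×6.0000 = 3.720 and β = s−α = 2.280.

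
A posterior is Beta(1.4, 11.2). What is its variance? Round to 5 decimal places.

0.00726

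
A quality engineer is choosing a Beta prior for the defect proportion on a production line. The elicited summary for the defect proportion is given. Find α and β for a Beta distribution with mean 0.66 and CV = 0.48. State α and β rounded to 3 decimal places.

σ = CV·μ = 0.48×0.66 = 0.31680, so σ² = 0.100362.
s+1 = μ(1−μ)/σ² = 0.2244/0.100362 = 2.2359, so s = α+β = 1.2359.
α = μs = 0.816, β = (1−μ)s = 0.420.

α = 0.816, β = 0.420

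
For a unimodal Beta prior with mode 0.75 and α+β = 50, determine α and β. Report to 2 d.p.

Since the density peak of Beta(α,β) is at (α−1)/(α+β−2),
α = 1 + 0.75(50−2) = 37.00 and β = 50 − 37.00 = 13.00.

α = 37.00, β = 13.00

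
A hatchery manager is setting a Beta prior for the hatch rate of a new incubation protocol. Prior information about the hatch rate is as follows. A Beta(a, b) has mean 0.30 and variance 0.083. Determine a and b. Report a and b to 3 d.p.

Let s = a+b. The Beta variance is μ(1−μ)/(s+1).
So s+1 = μ(1−μ)/σ² = (0.30×0.70)/0.083 = 0.2100/0.083 = 2.5301, giving s = 1.5301.
Then a = μs = 0.30×1.5301 = 0.459 and b = (1−μ)s = 0.70×1.5301 = 1.071.

a = 0.459, b = 1.071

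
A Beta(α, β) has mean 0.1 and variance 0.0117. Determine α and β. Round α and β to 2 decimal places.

α = 0.67, β = 6.02

By moment matching, α+β = μ(1−μ)/σ² − 1 = (0.1·0.9)/0.0117 − 1 = 7.6923 − 1 = 6.6923.
Since α/(α+β) = μ, α = 0.1·6.6923 = 0.67 and β = 0.9·6.6923 = 6.02.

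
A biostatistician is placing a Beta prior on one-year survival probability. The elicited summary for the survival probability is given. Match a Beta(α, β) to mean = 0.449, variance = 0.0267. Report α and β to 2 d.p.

Write ν = α+β; then α = μν and Var = μ(1−μ)/(ν+1).
ν = μ(1−μ)/Var − 1 = 0.247399/0.0267 − 1 = 8.2659.
α = 0.449·8.2659 = 3.71, β = 0.551·8.2659 = 4.55.

α = 3.71, β = 4.55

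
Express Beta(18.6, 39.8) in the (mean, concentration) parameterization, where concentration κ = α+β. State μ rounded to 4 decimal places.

κ = α+β = 18.6+39.8 = 58.4; μ = α/κ = 18.6/58.4 = 0.3185.

μ = 0.3185, κ = 58.4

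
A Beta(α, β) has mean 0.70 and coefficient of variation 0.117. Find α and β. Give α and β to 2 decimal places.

α = 21.22, β = 9.09

σ = CV·μ = 0.117×0.70 = 0.08190, so σ² = 0.006708.
s+1 = μ(1−μ)/σ² = 0.2100/0.006708 = 31.3077, so s = α+β = 30.3077.
α = μs = 21.22, β = (1−μ)s = 9.09.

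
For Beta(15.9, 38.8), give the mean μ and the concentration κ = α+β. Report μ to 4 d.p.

μ = 0.2907, κ = 54.7

κ = α+β = 15.9+38.8 = 54.7; μ = α/κ = 15.9/54.7 = 0.2907.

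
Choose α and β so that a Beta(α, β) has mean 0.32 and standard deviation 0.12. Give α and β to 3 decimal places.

α = 4.516, β = 9.596

First σ² = 0.0144. Setting α = μn, β = (1−μ)n with n = α+β,
μ(1−μ)/(n+1) = 0.0144 ⇒ n+1 = 0.2176/0.0144 = 15.1111 ⇒ n = 14.1111.
Hence α = 0.32×14.1111 = 4.516, β = 0.68×14.1111 = 9.596.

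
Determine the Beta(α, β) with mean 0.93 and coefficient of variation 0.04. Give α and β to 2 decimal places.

α = 42.82, β = 3.22

Var = (CV·μ)² = (0.04×0.93)² = 0.001384.
α+β = μ(1−μ)/Var − 1 = 0.0651/0.001384 − 1 = 46.0430.
Thus α = 0.93·46.0430 = 42.82 and β = 0.07·46.0430 = 3.22.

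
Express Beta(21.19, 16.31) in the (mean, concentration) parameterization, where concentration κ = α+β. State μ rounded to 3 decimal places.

μ = 0.565, κ = 37.50

κ = α+β = 21.19+16.31 = 37.50; μ = α/κ = 21.19/37.50 = 0.565.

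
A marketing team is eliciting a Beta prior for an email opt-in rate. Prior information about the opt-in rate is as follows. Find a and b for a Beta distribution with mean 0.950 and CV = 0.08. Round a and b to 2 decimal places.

a = 6.86, b = 0.36

σ = CV·μ = 0.08×0.950 = 0.07600, so σ² = 0.005776.
s+1 = μ(1−μ)/σ² = 0.047500/0.005776 = 8.2237, so s = a+b = 7.2237.
a = μs = 6.86, b = (1−μ)s = 0.36.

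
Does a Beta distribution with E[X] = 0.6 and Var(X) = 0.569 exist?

The Beta variance bound is σ² < μ(1−μ).
Here μ(1−μ) = 0.6×0.4 = 0.24, and 0.569 ≥ 0.24.

No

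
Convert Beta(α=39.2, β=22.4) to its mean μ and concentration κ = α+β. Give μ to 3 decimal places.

μ = 0.636, κ = 61.6

κ = α+β = 39.2+22.4 = 61.6; μ = α/κ = 39.2/61.6 = 0.636.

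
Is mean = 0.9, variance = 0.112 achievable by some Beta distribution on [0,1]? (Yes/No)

The Beta variance bound is σ² < μ(1−μ).
Here μ(1−μ) = 0.9×0.1 = 0.09, and 0.112 ≥ 0.09.

No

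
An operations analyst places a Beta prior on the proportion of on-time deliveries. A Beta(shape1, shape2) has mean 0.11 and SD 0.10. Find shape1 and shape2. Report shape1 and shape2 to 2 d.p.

shape1 = 0.97, shape2 = 7.82

Variance = 0.10² = 0.0100. The moment-matching identity shape1+shape2 = μ(1−μ)/Var − 1 gives
shape1+shape2 = 0.0979/0.0100 − 1 = 8.7900, so shape1 = μ·8.7900 = 0.97 and shape2 = (1−μ)·8.7900 = 7.82.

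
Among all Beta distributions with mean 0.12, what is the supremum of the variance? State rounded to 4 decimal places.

0.1056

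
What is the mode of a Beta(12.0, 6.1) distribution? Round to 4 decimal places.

0.6832

The density x^(α−1)(1−x)^(β−1) is maximised at (α−1)/(α+β−2) = 11.0/16.1 = 0.6832.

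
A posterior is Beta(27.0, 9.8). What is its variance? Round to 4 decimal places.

0.0052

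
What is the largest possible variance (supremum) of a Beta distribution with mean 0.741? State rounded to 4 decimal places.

Var = μ(1−μ)/(α+β+1), which approaches μ(1−μ) as α+β → 0.
So the supremum is μ(1−μ) = 0.741×0.259 = 0.1919.

0.1919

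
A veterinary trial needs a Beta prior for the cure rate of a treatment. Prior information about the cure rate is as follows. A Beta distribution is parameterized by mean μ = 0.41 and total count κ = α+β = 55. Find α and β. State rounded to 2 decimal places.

Split κ in proportion μ : (1−μ): α = 0.41·55 = 22.55, β = 55 − 22.55 = 32.45.

α = 22.55, β = 32.45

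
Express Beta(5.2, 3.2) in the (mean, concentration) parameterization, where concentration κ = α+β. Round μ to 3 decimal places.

κ = α+β = 5.2+3.2 = 8.4; μ = α/κ = 5.2/8.4 = 0.619.

μ = 0.619, κ = 8.4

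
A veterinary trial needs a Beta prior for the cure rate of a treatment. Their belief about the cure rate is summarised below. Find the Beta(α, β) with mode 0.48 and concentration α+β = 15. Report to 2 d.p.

α = 7.24, β = 7.76

Since the density peak of Beta(α,β) is at (α−1)/(α+β−2),
α = 1 + 0.48(15−2) = 7.24 and β = 15 − 7.24 = 7.76.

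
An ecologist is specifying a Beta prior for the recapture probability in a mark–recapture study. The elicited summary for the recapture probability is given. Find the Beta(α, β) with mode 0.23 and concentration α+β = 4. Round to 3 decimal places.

α = 1.460, β = 2.540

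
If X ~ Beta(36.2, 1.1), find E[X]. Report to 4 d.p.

0.9705

The Beta mean is α/(α+β) = 36.2/(36.2+1.1) = 0.9705.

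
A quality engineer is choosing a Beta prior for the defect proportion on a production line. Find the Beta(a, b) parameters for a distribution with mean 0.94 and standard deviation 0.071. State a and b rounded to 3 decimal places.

a = 9.577, b = 0.611

Variance = 0.071² = 0.005041. The moment-matching identity a+b = μ(1−μ)/Var − 1 gives
a+b = 0.0564/0.005041 − 1 = 10.1883, so a = μ·10.1883 = 9.577 and b = (1−μ)·10.1883 = 0.611.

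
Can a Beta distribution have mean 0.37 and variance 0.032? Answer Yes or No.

The Beta variance bound is σ² < μ(1−μ).
Here μ(1−μ) = 0.37×0.63 = 0.2331, and 0.032 < 0.2331.

Yes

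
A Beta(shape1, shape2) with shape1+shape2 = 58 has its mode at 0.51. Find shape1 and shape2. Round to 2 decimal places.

shape1 = 29.56, shape2 = 28.44

Since the density peak of Beta(shape1,shape2) is at (shape1−1)/(shape1+shape2−2),
shape1 = 1 + 0.51(58−2) = 29.56 and shape2 = 58 − 29.56 = 28.44.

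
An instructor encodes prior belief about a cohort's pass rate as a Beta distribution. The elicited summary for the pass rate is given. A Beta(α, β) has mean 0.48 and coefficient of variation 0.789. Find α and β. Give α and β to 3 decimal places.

σ = CV·μ = 0.789×0.48 = 0.37872, so σ² = 0.143429.
s+1 = μ(1−μ)/σ² = 0.2496/0.143429 = 1.7402, so s = α+β = 0.7402.
α = μs = 0.355, β = (1−μ)s = 0.385.

α = 0.355, β = 0.385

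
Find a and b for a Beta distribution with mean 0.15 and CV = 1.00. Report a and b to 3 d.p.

a = 0.700, b = 3.967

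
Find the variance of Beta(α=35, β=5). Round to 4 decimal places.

0.0027

μ = 35/40 = 0.875000; Var = μ(1−μ)/(α+β+1) = 0.1093750/41 = 0.0027.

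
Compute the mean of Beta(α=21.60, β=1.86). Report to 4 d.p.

0.9207

E[X] = α/(α+β) = 21.60/23.46 = 0.9207.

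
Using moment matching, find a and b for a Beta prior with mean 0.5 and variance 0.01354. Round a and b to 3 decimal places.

a = 8.732, b = 8.732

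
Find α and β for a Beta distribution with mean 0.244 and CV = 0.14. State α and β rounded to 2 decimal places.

α = 38.33, β = 118.75

Var = (CV·μ)² = (0.14×0.244)² = 0.001167.
α+β = μ(1−μ)/Var − 1 = 0.184464/0.001167 − 1 = 157.0796.
Thus α = 0.244·157.0796 = 38.33 and β = 0.756·157.0796 = 118.75.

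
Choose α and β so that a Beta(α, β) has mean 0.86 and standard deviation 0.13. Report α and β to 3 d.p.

First σ² = 0.0169. Setting α = μn, β = (1−μ)n with n = α+β,
μ(1−μ)/(n+1) = 0.0169 ⇒ n+1 = 0.1204/0.0169 = 7.1243 ⇒ n = 6.1243.
Hence α = 0.86×6.1243 = 5.267, β = 0.14×6.1243 = 0.857.

α = 5.267, β = 0.857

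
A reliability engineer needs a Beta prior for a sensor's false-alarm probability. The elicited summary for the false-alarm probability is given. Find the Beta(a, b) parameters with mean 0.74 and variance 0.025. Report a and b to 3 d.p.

a = 4.955, b = 1.741

Let s = a+b. The Beta variance is μ(1−μ)/(s+1).
So s+1 = μ(1−μ)/σ² = (0.74×0.26)/0.025 = 0.1924/0.025 = 7.6960, giving s = 6.6960.
Then a = μs = 0.74×6.6960 = 4.955 and b = (1−μ)s = 0.26×6.6960 = 1.741.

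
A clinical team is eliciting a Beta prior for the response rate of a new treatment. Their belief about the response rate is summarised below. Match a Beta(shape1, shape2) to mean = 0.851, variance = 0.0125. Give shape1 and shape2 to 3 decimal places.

shape1 = 7.781, shape2 = 1.362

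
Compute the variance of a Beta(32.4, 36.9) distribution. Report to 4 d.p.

α+β = 69.3 and αβ = 1195.56, so Var = αβ/[(α+β)²(α+β+1)] = 1195.56/337615.047 = 0.0035.

0.0035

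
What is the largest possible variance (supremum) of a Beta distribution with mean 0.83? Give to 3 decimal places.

0.141

Var = μ(1−μ)/(α+β+1), which approaches μ(1−μ) as α+β → 0.
So the supremum is μ(1−μ) = 0.83×0.17 = 0.141.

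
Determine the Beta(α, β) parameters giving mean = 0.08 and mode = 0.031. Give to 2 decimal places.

Let s = α+β. Mean gives α = μs = 0.08s; mode gives (α−1)/(s−2) = 0.031.
Substituting: 0.08s − 1 = 0.031(s−2) = 0.031s − 0.062, so 0.049s = 0.938 and s = 19.1429.
Then α = 0.08×19.1429 = 1.53 and β = s−α = 17.61.

α = 1.53, β = 17.61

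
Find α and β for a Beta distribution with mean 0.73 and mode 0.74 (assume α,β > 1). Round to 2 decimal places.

With s = α+β: μ = α/s and mode = (α−1)/(s−2). Eliminating α = μs,
μs − 1 = m(s−2) ⇒ s(μ−m) = 1−2m ⇒ s = -0.48/-0.01 = 48.0000.
So α = μs = 35.04, β = (1−μ)s = 12.96.

α = 35.04, β = 12.96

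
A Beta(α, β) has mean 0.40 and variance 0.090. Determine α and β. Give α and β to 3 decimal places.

α = 0.667, β = 1.000

Write ν = α+β; then α = μν and Var = μ(1−μ)/(ν+1).
ν = μ(1−μ)/Var − 1 = 0.2400/0.090 − 1 = 1.6667.
α = 0.40·1.6667 = 0.667, β = 0.60·1.6667 = 1.000.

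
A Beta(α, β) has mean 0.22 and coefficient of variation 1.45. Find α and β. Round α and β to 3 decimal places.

Var = (CV·μ)² = (1.45×0.22)² = 0.101761.
α+β = μ(1−μ)/Var − 1 = 0.1716/0.101761 − 1 = 0.6863.
Thus α = 0.22·0.6863 = 0.151 and β = 0.78·0.6863 = 0.535.

α = 0.151, β = 0.535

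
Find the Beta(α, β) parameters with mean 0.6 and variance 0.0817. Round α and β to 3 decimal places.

By moment matching, α+β = μ(1−μ)/σ² − 1 = (0.6·0.4)/0.0817 − 1 = 2.9376 − 1 = 1.9376.
Since α/(α+β) = μ, α = 0.6·1.9376 = 1.163 and β = 0.4·1.9376 = 0.775.

α = 1.163, β = 0.775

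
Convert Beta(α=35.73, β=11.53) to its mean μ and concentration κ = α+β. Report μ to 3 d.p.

κ = α+β = 35.73+11.53 = 47.26; μ = α/κ = 35.73/47.26 = 0.756.

μ = 0.756, κ = 47.26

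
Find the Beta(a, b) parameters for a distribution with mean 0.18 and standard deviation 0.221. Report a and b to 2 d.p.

a = 0.36, b = 1.66

Variance = 0.221² = 0.048841. The moment-matching identity a+b = μ(1−μ)/Var − 1 gives
a+b = 0.1476/0.048841 − 1 = 2.0221, so a = μ·2.0221 = 0.36 and b = (1−μ)·2.0221 = 1.66.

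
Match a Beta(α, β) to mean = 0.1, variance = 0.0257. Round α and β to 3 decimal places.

Let s = α+β. The Beta variance is μ(1−μ)/(s+1).
So s+1 = μ(1−μ)/σ² = (0.1×0.9)/0.0257 = 0.09/0.0257 = 3.5019, giving s = 2.5019.
Then α = μs = 0.1×2.5019 = 0.250 and β = (1−μ)s = 0.9×2.5019 = 2.252.

α = 0.250, β = 2.252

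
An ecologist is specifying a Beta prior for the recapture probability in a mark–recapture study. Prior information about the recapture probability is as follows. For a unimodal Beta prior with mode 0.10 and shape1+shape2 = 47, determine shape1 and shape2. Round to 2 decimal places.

shape1 = 5.50, shape2 = 41.50

For shape1,shape2>1 the mode is (shape1−1)/(shape1+shape2−2), so shape1 = mode·(κ−2)+1 = 0.10×45+1 = 5.50.
And shape2 = (1−mode)·(κ−2)+1 = 0.90×45+1 = 41.50.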